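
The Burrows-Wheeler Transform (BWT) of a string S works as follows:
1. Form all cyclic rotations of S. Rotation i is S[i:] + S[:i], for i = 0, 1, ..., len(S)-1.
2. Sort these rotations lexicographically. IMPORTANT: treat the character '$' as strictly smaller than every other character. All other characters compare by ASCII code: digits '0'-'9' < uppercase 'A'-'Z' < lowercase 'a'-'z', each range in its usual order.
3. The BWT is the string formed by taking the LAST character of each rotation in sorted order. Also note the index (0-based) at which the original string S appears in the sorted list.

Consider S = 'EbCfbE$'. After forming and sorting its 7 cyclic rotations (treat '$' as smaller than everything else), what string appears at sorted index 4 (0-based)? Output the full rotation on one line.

All 7 rotations (rotation i = S[i:]+S[:i]):
  rot[0] = EbCfbE$
  rot[1] = bCfbE$E
  rot[2] = CfbE$Eb
  rot[3] = fbE$EbC
  rot[4] = bE$EbCf
  rot[5] = E$EbCfb
  rot[6] = $EbCfbE
Sorted (with $ < everything):
  sorted[0] = $EbCfbE
  sorted[1] = CfbE$Eb
  sorted[2] = E$EbCfb
  sorted[3] = EbCfbE$
  sorted[4] = bCfbE$E
  sorted[5] = bE$EbCf
  sorted[6] = fbE$EbC
sorted[4] = bCfbE$E

Answer: bCfbE$E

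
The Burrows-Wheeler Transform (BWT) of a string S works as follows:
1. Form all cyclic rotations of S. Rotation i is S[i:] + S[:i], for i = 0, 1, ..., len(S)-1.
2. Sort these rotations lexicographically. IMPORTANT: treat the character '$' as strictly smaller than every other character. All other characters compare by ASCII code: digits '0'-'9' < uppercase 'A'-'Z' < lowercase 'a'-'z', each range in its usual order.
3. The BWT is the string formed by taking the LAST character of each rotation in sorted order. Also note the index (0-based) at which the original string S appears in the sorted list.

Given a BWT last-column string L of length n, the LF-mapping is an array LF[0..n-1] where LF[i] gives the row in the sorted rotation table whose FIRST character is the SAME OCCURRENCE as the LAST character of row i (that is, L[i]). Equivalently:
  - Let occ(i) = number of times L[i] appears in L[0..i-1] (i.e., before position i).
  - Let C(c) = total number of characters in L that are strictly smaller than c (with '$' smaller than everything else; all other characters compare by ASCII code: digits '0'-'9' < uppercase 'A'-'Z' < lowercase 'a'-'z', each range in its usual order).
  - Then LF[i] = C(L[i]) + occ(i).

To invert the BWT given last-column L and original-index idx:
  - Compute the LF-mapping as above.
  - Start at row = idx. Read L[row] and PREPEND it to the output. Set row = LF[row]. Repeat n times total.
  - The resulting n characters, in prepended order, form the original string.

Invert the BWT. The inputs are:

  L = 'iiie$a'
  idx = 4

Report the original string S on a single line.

Answer: iaiei$

Derivation:
LF mapping: 3 4 5 2 0 1
Walk LF starting at row 4, prepending L[row]:
  step 1: row=4, L[4]='$', prepend. Next row=LF[4]=0
  step 2: row=0, L[0]='i', prepend. Next row=LF[0]=3
  step 3: row=3, L[3]='e', prepend. Next row=LF[3]=2
  step 4: row=2, L[2]='i', prepend. Next row=LF[2]=5
  step 5: row=5, L[5]='a', prepend. Next row=LF[5]=1
  step 6: row=1, L[1]='i', prepend. Next row=LF[1]=4
Reversed output: iaiei$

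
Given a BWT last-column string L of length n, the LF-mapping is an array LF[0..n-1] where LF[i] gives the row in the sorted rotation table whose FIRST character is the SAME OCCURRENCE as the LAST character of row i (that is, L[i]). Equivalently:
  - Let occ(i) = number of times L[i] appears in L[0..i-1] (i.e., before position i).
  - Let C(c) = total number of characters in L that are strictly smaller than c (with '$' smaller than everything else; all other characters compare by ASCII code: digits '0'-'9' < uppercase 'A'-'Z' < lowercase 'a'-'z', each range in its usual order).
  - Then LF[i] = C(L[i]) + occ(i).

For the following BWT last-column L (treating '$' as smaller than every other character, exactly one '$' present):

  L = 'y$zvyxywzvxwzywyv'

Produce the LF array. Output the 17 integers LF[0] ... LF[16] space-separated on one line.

Char counts: '$':1, 'v':3, 'w':3, 'x':2, 'y':5, 'z':3
C (first-col start): C('$')=0, C('v')=1, C('w')=4, C('x')=7, C('y')=9, C('z')=14
L[0]='y': occ=0, LF[0]=C('y')+0=9+0=9
L[1]='$': occ=0, LF[1]=C('$')+0=0+0=0
L[2]='z': occ=0, LF[2]=C('z')+0=14+0=14
L[3]='v': occ=0, LF[3]=C('v')+0=1+0=1
L[4]='y': occ=1, LF[4]=C('y')+1=9+1=10
L[5]='x': occ=0, LF[5]=C('x')+0=7+0=7
L[6]='y': occ=2, LF[6]=C('y')+2=9+2=11
L[7]='w': occ=0, LF[7]=C('w')+0=4+0=4
L[8]='z': occ=1, LF[8]=C('z')+1=14+1=15
L[9]='v': occ=1, LF[9]=C('v')+1=1+1=2
L[10]='x': occ=1, LF[10]=C('x')+1=7+1=8
L[11]='w': occ=1, LF[11]=C('w')+1=4+1=5
L[12]='z': occ=2, LF[12]=C('z')+2=14+2=16
L[13]='y': occ=3, LF[13]=C('y')+3=9+3=12
L[14]='w': occ=2, LF[14]=C('w')+2=4+2=6
L[15]='y': occ=4, LF[15]=C('y')+4=9+4=13
L[16]='v': occ=2, LF[16]=C('v')+2=1+2=3

Answer: 9 0 14 1 10 7 11 4 15 2 8 5 16 12 6 13 3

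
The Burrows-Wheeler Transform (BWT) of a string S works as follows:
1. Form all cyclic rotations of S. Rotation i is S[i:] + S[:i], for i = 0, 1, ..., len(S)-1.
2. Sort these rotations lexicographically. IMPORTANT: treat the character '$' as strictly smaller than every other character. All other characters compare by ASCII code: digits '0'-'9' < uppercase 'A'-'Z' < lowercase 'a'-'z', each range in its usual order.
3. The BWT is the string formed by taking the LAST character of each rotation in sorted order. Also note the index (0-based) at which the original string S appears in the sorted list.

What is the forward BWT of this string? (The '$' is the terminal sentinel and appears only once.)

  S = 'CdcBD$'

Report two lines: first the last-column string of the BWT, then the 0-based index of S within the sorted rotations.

Answer: Dc$BdC
2

Derivation:
All 6 rotations (rotation i = S[i:]+S[:i]):
  rot[0] = CdcBD$
  rot[1] = dcBD$C
  rot[2] = cBD$Cd
  rot[3] = BD$Cdc
  rot[4] = D$CdcB
  rot[5] = $CdcBD
Sorted (with $ < everything):
  sorted[0] = $CdcBD  (last char: 'D')
  sorted[1] = BD$Cdc  (last char: 'c')
  sorted[2] = CdcBD$  (last char: '$')
  sorted[3] = D$CdcB  (last char: 'B')
  sorted[4] = cBD$Cd  (last char: 'd')
  sorted[5] = dcBD$C  (last char: 'C')
Last column: Dc$BdC
Original string S is at sorted index 2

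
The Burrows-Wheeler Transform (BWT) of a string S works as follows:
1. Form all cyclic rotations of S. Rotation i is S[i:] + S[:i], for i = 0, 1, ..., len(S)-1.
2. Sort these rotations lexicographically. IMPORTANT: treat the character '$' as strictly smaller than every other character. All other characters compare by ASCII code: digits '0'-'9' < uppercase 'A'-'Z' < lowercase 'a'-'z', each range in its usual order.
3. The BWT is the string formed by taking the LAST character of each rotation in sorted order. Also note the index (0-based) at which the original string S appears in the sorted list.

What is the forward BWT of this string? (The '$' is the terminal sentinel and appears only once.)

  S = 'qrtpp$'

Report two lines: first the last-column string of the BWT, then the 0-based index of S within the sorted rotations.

All 6 rotations (rotation i = S[i:]+S[:i]):
  rot[0] = qrtpp$
  rot[1] = rtpp$q
  rot[2] = tpp$qr
  rot[3] = pp$qrt
  rot[4] = p$qrtp
  rot[5] = $qrtpp
Sorted (with $ < everything):
  sorted[0] = $qrtpp  (last char: 'p')
  sorted[1] = p$qrtp  (last char: 'p')
  sorted[2] = pp$qrt  (last char: 't')
  sorted[3] = qrtpp$  (last char: '$')
  sorted[4] = rtpp$q  (last char: 'q')
  sorted[5] = tpp$qr  (last char: 'r')
Last column: ppt$qr
Original string S is at sorted index 3

Answer: ppt$qr
3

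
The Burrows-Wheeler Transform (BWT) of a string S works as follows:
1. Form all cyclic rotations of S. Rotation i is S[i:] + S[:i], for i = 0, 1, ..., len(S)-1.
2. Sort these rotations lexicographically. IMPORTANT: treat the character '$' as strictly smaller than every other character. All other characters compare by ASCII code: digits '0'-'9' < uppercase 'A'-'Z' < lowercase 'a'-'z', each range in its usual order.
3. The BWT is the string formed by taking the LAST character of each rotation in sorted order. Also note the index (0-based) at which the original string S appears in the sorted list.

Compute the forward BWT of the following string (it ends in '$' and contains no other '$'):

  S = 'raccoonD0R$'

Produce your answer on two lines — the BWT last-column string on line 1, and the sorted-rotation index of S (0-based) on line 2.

All 11 rotations (rotation i = S[i:]+S[:i]):
  rot[0] = raccoonD0R$
  rot[1] = accoonD0R$r
  rot[2] = ccoonD0R$ra
  rot[3] = coonD0R$rac
  rot[4] = oonD0R$racc
  rot[5] = onD0R$racco
  rot[6] = nD0R$raccoo
  rot[7] = D0R$raccoon
  rot[8] = 0R$raccoonD
  rot[9] = R$raccoonD0
  rot[10] = $raccoonD0R
Sorted (with $ < everything):
  sorted[0] = $raccoonD0R  (last char: 'R')
  sorted[1] = 0R$raccoonD  (last char: 'D')
  sorted[2] = D0R$raccoon  (last char: 'n')
  sorted[3] = R$raccoonD0  (last char: '0')
  sorted[4] = accoonD0R$r  (last char: 'r')
  sorted[5] = ccoonD0R$ra  (last char: 'a')
  sorted[6] = coonD0R$rac  (last char: 'c')
  sorted[7] = nD0R$raccoo  (last char: 'o')
  sorted[8] = onD0R$racco  (last char: 'o')
  sorted[9] = oonD0R$racc  (last char: 'c')
  sorted[10] = raccoonD0R$  (last char: '$')
Last column: RDn0racooc$
Original string S is at sorted index 10

Answer: RDn0racooc$
10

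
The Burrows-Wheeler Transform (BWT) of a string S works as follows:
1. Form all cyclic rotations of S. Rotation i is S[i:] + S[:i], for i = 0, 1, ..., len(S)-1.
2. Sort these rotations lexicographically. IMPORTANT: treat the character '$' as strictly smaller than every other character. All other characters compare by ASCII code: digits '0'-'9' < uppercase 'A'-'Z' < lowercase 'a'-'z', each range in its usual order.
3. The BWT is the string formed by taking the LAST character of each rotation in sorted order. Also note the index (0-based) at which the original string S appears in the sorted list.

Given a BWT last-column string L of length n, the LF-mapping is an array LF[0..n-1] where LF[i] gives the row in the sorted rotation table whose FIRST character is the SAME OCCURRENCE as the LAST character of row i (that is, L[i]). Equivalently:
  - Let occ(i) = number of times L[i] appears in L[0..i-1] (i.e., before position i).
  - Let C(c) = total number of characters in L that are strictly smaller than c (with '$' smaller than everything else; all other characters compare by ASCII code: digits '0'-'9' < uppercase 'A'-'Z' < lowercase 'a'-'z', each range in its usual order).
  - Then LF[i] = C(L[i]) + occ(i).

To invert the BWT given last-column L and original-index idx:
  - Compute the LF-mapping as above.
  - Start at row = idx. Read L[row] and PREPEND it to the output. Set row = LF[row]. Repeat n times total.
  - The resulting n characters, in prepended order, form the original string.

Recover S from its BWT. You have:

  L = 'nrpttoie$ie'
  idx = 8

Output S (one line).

Answer: repetition$

Derivation:
LF mapping: 5 8 7 9 10 6 3 1 0 4 2
Walk LF starting at row 8, prepending L[row]:
  step 1: row=8, L[8]='$', prepend. Next row=LF[8]=0
  step 2: row=0, L[0]='n', prepend. Next row=LF[0]=5
  step 3: row=5, L[5]='o', prepend. Next row=LF[5]=6
  step 4: row=6, L[6]='i', prepend. Next row=LF[6]=3
  step 5: row=3, L[3]='t', prepend. Next row=LF[3]=9
  step 6: row=9, L[9]='i', prepend. Next row=LF[9]=4
  step 7: row=4, L[4]='t', prepend. Next row=LF[4]=10
  step 8: row=10, L[10]='e', prepend. Next row=LF[10]=2
  step 9: row=2, L[2]='p', prepend. Next row=LF[2]=7
  step 10: row=7, L[7]='e', prepend. Next row=LF[7]=1
  step 11: row=1, L[1]='r', prepend. Next row=LF[1]=8
Reversed output: repetition$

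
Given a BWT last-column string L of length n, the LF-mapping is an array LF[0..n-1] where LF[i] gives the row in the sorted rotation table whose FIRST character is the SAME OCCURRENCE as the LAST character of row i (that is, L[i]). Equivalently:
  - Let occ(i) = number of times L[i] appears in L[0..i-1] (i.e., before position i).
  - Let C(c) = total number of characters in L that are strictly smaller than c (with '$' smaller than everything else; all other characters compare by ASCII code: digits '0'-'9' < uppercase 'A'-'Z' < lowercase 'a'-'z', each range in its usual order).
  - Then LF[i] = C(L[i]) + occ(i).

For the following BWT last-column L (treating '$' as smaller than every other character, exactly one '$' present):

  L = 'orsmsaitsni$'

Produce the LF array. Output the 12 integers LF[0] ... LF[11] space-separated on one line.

Answer: 6 7 8 4 9 1 2 11 10 5 3 0

Derivation:
Char counts: '$':1, 'a':1, 'i':2, 'm':1, 'n':1, 'o':1, 'r':1, 's':3, 't':1
C (first-col start): C('$')=0, C('a')=1, C('i')=2, C('m')=4, C('n')=5, C('o')=6, C('r')=7, C('s')=8, C('t')=11
L[0]='o': occ=0, LF[0]=C('o')+0=6+0=6
L[1]='r': occ=0, LF[1]=C('r')+0=7+0=7
L[2]='s': occ=0, LF[2]=C('s')+0=8+0=8
L[3]='m': occ=0, LF[3]=C('m')+0=4+0=4
L[4]='s': occ=1, LF[4]=C('s')+1=8+1=9
L[5]='a': occ=0, LF[5]=C('a')+0=1+0=1
L[6]='i': occ=0, LF[6]=C('i')+0=2+0=2
L[7]='t': occ=0, LF[7]=C('t')+0=11+0=11
L[8]='s': occ=2, LF[8]=C('s')+2=8+2=10
L[9]='n': occ=0, LF[9]=C('n')+0=5+0=5
L[10]='i': occ=1, LF[10]=C('i')+1=2+1=3
L[11]='$': occ=0, LF[11]=C('$')+0=0+0=0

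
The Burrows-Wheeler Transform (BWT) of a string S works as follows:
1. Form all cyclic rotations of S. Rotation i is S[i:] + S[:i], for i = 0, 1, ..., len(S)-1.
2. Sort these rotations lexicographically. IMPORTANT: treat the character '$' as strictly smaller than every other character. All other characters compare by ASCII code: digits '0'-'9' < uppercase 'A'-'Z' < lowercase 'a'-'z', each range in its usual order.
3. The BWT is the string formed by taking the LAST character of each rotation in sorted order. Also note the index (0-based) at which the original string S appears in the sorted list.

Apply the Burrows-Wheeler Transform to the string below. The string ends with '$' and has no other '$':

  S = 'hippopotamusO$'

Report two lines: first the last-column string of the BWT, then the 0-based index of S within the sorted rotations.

All 14 rotations (rotation i = S[i:]+S[:i]):
  rot[0] = hippopotamusO$
  rot[1] = ippopotamusO$h
  rot[2] = ppopotamusO$hi
  rot[3] = popotamusO$hip
  rot[4] = opotamusO$hipp
  rot[5] = potamusO$hippo
  rot[6] = otamusO$hippop
  rot[7] = tamusO$hippopo
  rot[8] = amusO$hippopot
  rot[9] = musO$hippopota
  rot[10] = usO$hippopotam
  rot[11] = sO$hippopotamu
  rot[12] = O$hippopotamus
  rot[13] = $hippopotamusO
Sorted (with $ < everything):
  sorted[0] = $hippopotamusO  (last char: 'O')
  sorted[1] = O$hippopotamus  (last char: 's')
  sorted[2] = amusO$hippopot  (last char: 't')
  sorted[3] = hippopotamusO$  (last char: '$')
  sorted[4] = ippopotamusO$h  (last char: 'h')
  sorted[5] = musO$hippopota  (last char: 'a')
  sorted[6] = opotamusO$hipp  (last char: 'p')
  sorted[7] = otamusO$hippop  (last char: 'p')
  sorted[8] = popotamusO$hip  (last char: 'p')
  sorted[9] = potamusO$hippo  (last char: 'o')
  sorted[10] = ppopotamusO$hi  (last char: 'i')
  sorted[11] = sO$hippopotamu  (last char: 'u')
  sorted[12] = tamusO$hippopo  (last char: 'o')
  sorted[13] = usO$hippopotam  (last char: 'm')
Last column: Ost$happpoiuom
Original string S is at sorted index 3

Answer: Ost$happpoiuom
3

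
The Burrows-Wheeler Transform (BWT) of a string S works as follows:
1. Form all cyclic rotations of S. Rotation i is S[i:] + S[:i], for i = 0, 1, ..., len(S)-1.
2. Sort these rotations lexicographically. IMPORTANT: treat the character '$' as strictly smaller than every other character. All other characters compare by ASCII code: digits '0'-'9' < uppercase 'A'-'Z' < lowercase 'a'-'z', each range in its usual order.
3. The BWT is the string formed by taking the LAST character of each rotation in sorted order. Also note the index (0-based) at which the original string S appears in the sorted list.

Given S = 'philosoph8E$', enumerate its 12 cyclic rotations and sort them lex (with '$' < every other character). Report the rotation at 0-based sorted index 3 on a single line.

All 12 rotations (rotation i = S[i:]+S[:i]):
  rot[0] = philosoph8E$
  rot[1] = hilosoph8E$p
  rot[2] = ilosoph8E$ph
  rot[3] = losoph8E$phi
  rot[4] = osoph8E$phil
  rot[5] = soph8E$philo
  rot[6] = oph8E$philos
  rot[7] = ph8E$philoso
  rot[8] = h8E$philosop
  rot[9] = 8E$philosoph
  rot[10] = E$philosoph8
  rot[11] = $philosoph8E
Sorted (with $ < everything):
  sorted[0] = $philosoph8E
  sorted[1] = 8E$philosoph
  sorted[2] = E$philosoph8
  sorted[3] = h8E$philosop
  sorted[4] = hilosoph8E$p
  sorted[5] = ilosoph8E$ph
  sorted[6] = losoph8E$phi
  sorted[7] = oph8E$philos
  sorted[8] = osoph8E$phil
  sorted[9] = ph8E$philoso
  sorted[10] = philosoph8E$
  sorted[11] = soph8E$philo
sorted[3] = h8E$philosop

Answer: h8E$philosop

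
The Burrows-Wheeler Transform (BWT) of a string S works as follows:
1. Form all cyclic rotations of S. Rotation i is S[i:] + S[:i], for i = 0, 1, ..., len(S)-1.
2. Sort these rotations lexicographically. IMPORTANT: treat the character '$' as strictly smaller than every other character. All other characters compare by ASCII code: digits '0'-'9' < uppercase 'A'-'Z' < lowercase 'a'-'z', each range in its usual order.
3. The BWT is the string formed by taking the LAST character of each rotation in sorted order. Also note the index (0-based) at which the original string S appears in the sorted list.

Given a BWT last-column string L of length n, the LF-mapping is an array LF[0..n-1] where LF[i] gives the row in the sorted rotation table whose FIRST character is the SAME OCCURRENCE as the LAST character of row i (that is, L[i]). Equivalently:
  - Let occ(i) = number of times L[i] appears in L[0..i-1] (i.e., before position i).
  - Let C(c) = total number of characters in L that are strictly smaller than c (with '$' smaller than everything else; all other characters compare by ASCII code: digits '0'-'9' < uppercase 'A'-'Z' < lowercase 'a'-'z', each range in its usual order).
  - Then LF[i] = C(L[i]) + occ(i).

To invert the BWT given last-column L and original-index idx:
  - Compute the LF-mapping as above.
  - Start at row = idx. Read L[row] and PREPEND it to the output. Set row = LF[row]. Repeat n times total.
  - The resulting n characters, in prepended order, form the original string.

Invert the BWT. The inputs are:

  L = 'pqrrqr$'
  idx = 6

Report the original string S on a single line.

LF mapping: 1 2 4 5 3 6 0
Walk LF starting at row 6, prepending L[row]:
  step 1: row=6, L[6]='$', prepend. Next row=LF[6]=0
  step 2: row=0, L[0]='p', prepend. Next row=LF[0]=1
  step 3: row=1, L[1]='q', prepend. Next row=LF[1]=2
  step 4: row=2, L[2]='r', prepend. Next row=LF[2]=4
  step 5: row=4, L[4]='q', prepend. Next row=LF[4]=3
  step 6: row=3, L[3]='r', prepend. Next row=LF[3]=5
  step 7: row=5, L[5]='r', prepend. Next row=LF[5]=6
Reversed output: rrqrqp$

Answer: rrqrqp$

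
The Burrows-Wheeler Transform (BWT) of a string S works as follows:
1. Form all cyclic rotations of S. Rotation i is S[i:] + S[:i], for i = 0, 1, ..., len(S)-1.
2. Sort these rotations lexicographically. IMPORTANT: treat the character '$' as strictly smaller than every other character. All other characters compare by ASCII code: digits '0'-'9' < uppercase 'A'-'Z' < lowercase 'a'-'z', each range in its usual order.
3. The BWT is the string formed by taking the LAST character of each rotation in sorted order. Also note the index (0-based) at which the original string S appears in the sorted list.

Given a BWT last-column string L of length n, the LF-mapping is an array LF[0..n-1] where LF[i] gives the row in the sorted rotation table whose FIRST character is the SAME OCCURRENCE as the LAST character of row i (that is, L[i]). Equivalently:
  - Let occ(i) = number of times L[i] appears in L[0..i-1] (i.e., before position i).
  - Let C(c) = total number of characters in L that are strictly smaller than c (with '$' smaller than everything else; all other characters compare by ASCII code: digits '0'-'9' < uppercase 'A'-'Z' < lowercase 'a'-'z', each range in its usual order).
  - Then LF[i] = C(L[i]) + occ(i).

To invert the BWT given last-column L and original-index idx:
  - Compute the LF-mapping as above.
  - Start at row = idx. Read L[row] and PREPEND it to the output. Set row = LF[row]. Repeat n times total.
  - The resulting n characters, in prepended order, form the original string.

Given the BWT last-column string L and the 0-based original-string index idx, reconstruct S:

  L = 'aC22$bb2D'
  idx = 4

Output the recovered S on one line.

LF mapping: 6 4 1 2 0 7 8 3 5
Walk LF starting at row 4, prepending L[row]:
  step 1: row=4, L[4]='$', prepend. Next row=LF[4]=0
  step 2: row=0, L[0]='a', prepend. Next row=LF[0]=6
  step 3: row=6, L[6]='b', prepend. Next row=LF[6]=8
  step 4: row=8, L[8]='D', prepend. Next row=LF[8]=5
  step 5: row=5, L[5]='b', prepend. Next row=LF[5]=7
  step 6: row=7, L[7]='2', prepend. Next row=LF[7]=3
  step 7: row=3, L[3]='2', prepend. Next row=LF[3]=2
  step 8: row=2, L[2]='2', prepend. Next row=LF[2]=1
  step 9: row=1, L[1]='C', prepend. Next row=LF[1]=4
Reversed output: C222bDba$

Answer: C222bDba$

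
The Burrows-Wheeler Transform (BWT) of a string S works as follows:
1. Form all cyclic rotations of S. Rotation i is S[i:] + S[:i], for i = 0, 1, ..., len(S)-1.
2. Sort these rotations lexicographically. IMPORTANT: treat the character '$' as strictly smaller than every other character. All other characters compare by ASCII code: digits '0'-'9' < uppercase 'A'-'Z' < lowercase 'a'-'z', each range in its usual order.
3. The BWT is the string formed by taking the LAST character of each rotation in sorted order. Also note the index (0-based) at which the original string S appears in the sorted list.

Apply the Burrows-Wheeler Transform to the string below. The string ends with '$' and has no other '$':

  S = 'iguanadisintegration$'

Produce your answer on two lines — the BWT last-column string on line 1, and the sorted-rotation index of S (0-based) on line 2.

Answer: nnuratei$stdoaiiginag
8

Derivation:
All 21 rotations (rotation i = S[i:]+S[:i]):
  rot[0] = iguanadisintegration$
  rot[1] = guanadisintegration$i
  rot[2] = uanadisintegration$ig
  rot[3] = anadisintegration$igu
  rot[4] = nadisintegration$igua
  rot[5] = adisintegration$iguan
  rot[6] = disintegration$iguana
  rot[7] = isintegration$iguanad
  rot[8] = sintegration$iguanadi
  rot[9] = integration$iguanadis
  rot[10] = ntegration$iguanadisi
  rot[11] = tegration$iguanadisin
  rot[12] = egration$iguanadisint
  rot[13] = gration$iguanadisinte
  rot[14] = ration$iguanadisinteg
  rot[15] = ation$iguanadisintegr
  rot[16] = tion$iguanadisintegra
  rot[17] = ion$iguanadisintegrat
  rot[18] = on$iguanadisintegrati
  rot[19] = n$iguanadisintegratio
  rot[20] = $iguanadisintegration
Sorted (with $ < everything):
  sorted[0] = $iguanadisintegration  (last char: 'n')
  sorted[1] = adisintegration$iguan  (last char: 'n')
  sorted[2] = anadisintegration$igu  (last char: 'u')
  sorted[3] = ation$iguanadisintegr  (last char: 'r')
  sorted[4] = disintegration$iguana  (last char: 'a')
  sorted[5] = egration$iguanadisint  (last char: 't')
  sorted[6] = gration$iguanadisinte  (last char: 'e')
  sorted[7] = guanadisintegration$i  (last char: 'i')
  sorted[8] = iguanadisintegration$  (last char: '$')
  sorted[9] = integration$iguanadis  (last char: 's')
  sorted[10] = ion$iguanadisintegrat  (last char: 't')
  sorted[11] = isintegration$iguanad  (last char: 'd')
  sorted[12] = n$iguanadisintegratio  (last char: 'o')
  sorted[13] = nadisintegration$igua  (last char: 'a')
  sorted[14] = ntegration$iguanadisi  (last char: 'i')
  sorted[15] = on$iguanadisintegrati  (last char: 'i')
  sorted[16] = ration$iguanadisinteg  (last char: 'g')
  sorted[17] = sintegration$iguanadi  (last char: 'i')
  sorted[18] = tegration$iguanadisin  (last char: 'n')
  sorted[19] = tion$iguanadisintegra  (last char: 'a')
  sorted[20] = uanadisintegration$ig  (last char: 'g')
Last column: nnuratei$stdoaiiginag
Original string S is at sorted index 8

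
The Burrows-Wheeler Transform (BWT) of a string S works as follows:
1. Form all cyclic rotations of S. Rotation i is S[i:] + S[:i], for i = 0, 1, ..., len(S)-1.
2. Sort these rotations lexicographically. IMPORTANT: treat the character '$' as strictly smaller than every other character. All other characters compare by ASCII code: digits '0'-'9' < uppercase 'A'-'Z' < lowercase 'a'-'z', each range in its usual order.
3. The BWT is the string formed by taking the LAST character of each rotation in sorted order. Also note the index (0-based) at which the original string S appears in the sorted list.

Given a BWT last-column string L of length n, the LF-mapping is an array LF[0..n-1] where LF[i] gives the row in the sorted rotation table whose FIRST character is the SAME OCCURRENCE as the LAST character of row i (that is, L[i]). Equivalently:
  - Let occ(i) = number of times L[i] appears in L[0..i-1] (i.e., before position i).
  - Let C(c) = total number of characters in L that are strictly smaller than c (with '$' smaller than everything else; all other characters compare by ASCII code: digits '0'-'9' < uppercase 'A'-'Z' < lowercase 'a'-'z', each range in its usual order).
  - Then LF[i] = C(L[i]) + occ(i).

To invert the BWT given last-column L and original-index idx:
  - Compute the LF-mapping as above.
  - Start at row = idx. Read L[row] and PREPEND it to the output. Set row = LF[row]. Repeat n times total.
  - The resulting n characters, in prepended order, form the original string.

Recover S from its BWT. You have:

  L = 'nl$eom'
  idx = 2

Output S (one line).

Answer: lemon$

Derivation:
LF mapping: 4 2 0 1 5 3
Walk LF starting at row 2, prepending L[row]:
  step 1: row=2, L[2]='$', prepend. Next row=LF[2]=0
  step 2: row=0, L[0]='n', prepend. Next row=LF[0]=4
  step 3: row=4, L[4]='o', prepend. Next row=LF[4]=5
  step 4: row=5, L[5]='m', prepend. Next row=LF[5]=3
  step 5: row=3, L[3]='e', prepend. Next row=LF[3]=1
  step 6: row=1, L[1]='l', prepend. Next row=LF[1]=2
Reversed output: lemon$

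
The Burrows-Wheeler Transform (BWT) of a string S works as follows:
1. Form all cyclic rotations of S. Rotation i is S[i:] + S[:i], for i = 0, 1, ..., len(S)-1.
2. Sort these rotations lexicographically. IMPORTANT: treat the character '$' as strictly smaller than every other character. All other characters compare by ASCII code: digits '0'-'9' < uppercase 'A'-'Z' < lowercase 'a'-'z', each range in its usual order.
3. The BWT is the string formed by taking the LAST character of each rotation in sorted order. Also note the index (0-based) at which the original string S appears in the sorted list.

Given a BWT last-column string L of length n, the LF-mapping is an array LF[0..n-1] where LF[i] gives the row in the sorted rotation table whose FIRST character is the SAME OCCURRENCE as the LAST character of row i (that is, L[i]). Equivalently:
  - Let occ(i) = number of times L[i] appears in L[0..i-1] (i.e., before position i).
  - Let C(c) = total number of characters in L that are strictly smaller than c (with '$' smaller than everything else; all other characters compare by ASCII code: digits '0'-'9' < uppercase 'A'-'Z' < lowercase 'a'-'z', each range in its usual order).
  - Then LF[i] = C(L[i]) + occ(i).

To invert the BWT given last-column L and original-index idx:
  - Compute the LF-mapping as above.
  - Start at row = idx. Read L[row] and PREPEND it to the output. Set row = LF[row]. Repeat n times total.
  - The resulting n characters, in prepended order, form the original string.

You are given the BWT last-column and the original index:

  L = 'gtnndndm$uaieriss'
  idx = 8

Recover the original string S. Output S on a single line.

Answer: misunderstanding$

Derivation:
LF mapping: 5 15 9 10 2 11 3 8 0 16 1 6 4 12 7 13 14
Walk LF starting at row 8, prepending L[row]:
  step 1: row=8, L[8]='$', prepend. Next row=LF[8]=0
  step 2: row=0, L[0]='g', prepend. Next row=LF[0]=5
  step 3: row=5, L[5]='n', prepend. Next row=LF[5]=11
  step 4: row=11, L[11]='i', prepend. Next row=LF[11]=6
  step 5: row=6, L[6]='d', prepend. Next row=LF[6]=3
  step 6: row=3, L[3]='n', prepend. Next row=LF[3]=10
  step 7: row=10, L[10]='a', prepend. Next row=LF[10]=1
  step 8: row=1, L[1]='t', prepend. Next row=LF[1]=15
  step 9: row=15, L[15]='s', prepend. Next row=LF[15]=13
  step 10: row=13, L[13]='r', prepend. Next row=LF[13]=12
  step 11: row=12, L[12]='e', prepend. Next row=LF[12]=4
  step 12: row=4, L[4]='d', prepend. Next row=LF[4]=2
  step 13: row=2, L[2]='n', prepend. Next row=LF[2]=9
  step 14: row=9, L[9]='u', prepend. Next row=LF[9]=16
  step 15: row=16, L[16]='s', prepend. Next row=LF[16]=14
  step 16: row=14, L[14]='i', prepend. Next row=LF[14]=7
  step 17: row=7, L[7]='m', prepend. Next row=LF[7]=8
Reversed output: misunderstanding$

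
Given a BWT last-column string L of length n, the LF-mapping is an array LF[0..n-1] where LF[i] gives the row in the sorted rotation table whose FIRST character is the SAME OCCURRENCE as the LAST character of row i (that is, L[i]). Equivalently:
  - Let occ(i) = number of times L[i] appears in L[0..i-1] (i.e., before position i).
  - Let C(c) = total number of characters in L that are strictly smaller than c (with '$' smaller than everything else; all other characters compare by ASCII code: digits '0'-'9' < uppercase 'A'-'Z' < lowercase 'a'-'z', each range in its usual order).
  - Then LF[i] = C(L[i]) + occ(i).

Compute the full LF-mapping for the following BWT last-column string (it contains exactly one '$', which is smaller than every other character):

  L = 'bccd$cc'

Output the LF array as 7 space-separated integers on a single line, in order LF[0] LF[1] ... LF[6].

Char counts: '$':1, 'b':1, 'c':4, 'd':1
C (first-col start): C('$')=0, C('b')=1, C('c')=2, C('d')=6
L[0]='b': occ=0, LF[0]=C('b')+0=1+0=1
L[1]='c': occ=0, LF[1]=C('c')+0=2+0=2
L[2]='c': occ=1, LF[2]=C('c')+1=2+1=3
L[3]='d': occ=0, LF[3]=C('d')+0=6+0=6
L[4]='$': occ=0, LF[4]=C('$')+0=0+0=0
L[5]='c': occ=2, LF[5]=C('c')+2=2+2=4
L[6]='c': occ=3, LF[6]=C('c')+3=2+3=5

Answer: 1 2 3 6 0 4 5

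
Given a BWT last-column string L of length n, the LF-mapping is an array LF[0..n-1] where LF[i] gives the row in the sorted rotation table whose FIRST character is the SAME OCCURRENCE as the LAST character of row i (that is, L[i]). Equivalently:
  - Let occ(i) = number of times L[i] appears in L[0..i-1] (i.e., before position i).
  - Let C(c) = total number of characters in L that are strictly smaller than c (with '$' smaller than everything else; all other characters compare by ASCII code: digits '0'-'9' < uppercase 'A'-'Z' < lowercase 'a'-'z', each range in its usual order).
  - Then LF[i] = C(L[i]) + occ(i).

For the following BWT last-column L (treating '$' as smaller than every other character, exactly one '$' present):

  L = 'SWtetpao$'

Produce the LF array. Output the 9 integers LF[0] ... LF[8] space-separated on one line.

Char counts: '$':1, 'S':1, 'W':1, 'a':1, 'e':1, 'o':1, 'p':1, 't':2
C (first-col start): C('$')=0, C('S')=1, C('W')=2, C('a')=3, C('e')=4, C('o')=5, C('p')=6, C('t')=7
L[0]='S': occ=0, LF[0]=C('S')+0=1+0=1
L[1]='W': occ=0, LF[1]=C('W')+0=2+0=2
L[2]='t': occ=0, LF[2]=C('t')+0=7+0=7
L[3]='e': occ=0, LF[3]=C('e')+0=4+0=4
L[4]='t': occ=1, LF[4]=C('t')+1=7+1=8
L[5]='p': occ=0, LF[5]=C('p')+0=6+0=6
L[6]='a': occ=0, LF[6]=C('a')+0=3+0=3
L[7]='o': occ=0, LF[7]=C('o')+0=5+0=5
L[8]='$': occ=0, LF[8]=C('$')+0=0+0=0

Answer: 1 2 7 4 8 6 3 5 0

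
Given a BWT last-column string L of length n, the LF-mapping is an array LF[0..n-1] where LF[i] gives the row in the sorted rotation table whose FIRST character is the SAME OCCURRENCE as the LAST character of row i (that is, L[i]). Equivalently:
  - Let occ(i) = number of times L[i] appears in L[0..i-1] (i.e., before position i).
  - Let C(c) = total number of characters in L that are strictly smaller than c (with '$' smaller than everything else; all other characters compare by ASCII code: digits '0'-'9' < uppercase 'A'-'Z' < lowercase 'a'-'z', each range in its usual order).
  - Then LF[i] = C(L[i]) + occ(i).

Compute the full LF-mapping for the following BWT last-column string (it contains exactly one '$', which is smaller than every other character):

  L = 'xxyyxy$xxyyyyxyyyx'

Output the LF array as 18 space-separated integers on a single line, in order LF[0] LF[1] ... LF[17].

Char counts: '$':1, 'x':7, 'y':10
C (first-col start): C('$')=0, C('x')=1, C('y')=8
L[0]='x': occ=0, LF[0]=C('x')+0=1+0=1
L[1]='x': occ=1, LF[1]=C('x')+1=1+1=2
L[2]='y': occ=0, LF[2]=C('y')+0=8+0=8
L[3]='y': occ=1, LF[3]=C('y')+1=8+1=9
L[4]='x': occ=2, LF[4]=C('x')+2=1+2=3
L[5]='y': occ=2, LF[5]=C('y')+2=8+2=10
L[6]='$': occ=0, LF[6]=C('$')+0=0+0=0
L[7]='x': occ=3, LF[7]=C('x')+3=1+3=4
L[8]='x': occ=4, LF[8]=C('x')+4=1+4=5
L[9]='y': occ=3, LF[9]=C('y')+3=8+3=11
L[10]='y': occ=4, LF[10]=C('y')+4=8+4=12
L[11]='y': occ=5, LF[11]=C('y')+5=8+5=13
L[12]='y': occ=6, LF[12]=C('y')+6=8+6=14
L[13]='x': occ=5, LF[13]=C('x')+5=1+5=6
L[14]='y': occ=7, LF[14]=C('y')+7=8+7=15
L[15]='y': occ=8, LF[15]=C('y')+8=8+8=16
L[16]='y': occ=9, LF[16]=C('y')+9=8+9=17
L[17]='x': occ=6, LF[17]=C('x')+6=1+6=7

Answer: 1 2 8 9 3 10 0 4 5 11 12 13 14 6 15 16 17 7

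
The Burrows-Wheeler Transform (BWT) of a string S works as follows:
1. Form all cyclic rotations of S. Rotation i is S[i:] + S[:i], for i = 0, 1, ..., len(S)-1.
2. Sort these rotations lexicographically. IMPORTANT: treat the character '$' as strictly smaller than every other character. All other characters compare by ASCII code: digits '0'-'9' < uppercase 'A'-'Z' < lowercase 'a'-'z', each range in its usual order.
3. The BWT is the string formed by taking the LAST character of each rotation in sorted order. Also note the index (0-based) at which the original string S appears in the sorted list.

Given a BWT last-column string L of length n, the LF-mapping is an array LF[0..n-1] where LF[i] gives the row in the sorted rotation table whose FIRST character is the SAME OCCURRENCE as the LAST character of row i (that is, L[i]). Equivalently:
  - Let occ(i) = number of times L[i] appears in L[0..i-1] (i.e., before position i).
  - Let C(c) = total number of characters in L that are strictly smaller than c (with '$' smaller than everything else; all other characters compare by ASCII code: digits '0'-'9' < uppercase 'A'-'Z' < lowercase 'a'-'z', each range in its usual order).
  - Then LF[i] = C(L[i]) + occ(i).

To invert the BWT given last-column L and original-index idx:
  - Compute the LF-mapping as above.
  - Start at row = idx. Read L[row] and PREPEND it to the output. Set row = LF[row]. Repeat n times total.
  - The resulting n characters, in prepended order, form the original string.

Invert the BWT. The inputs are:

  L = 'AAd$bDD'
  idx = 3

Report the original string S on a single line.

LF mapping: 1 2 6 0 5 3 4
Walk LF starting at row 3, prepending L[row]:
  step 1: row=3, L[3]='$', prepend. Next row=LF[3]=0
  step 2: row=0, L[0]='A', prepend. Next row=LF[0]=1
  step 3: row=1, L[1]='A', prepend. Next row=LF[1]=2
  step 4: row=2, L[2]='d', prepend. Next row=LF[2]=6
  step 5: row=6, L[6]='D', prepend. Next row=LF[6]=4
  step 6: row=4, L[4]='b', prepend. Next row=LF[4]=5
  step 7: row=5, L[5]='D', prepend. Next row=LF[5]=3
Reversed output: DbDdAA$

Answer: DbDdAA$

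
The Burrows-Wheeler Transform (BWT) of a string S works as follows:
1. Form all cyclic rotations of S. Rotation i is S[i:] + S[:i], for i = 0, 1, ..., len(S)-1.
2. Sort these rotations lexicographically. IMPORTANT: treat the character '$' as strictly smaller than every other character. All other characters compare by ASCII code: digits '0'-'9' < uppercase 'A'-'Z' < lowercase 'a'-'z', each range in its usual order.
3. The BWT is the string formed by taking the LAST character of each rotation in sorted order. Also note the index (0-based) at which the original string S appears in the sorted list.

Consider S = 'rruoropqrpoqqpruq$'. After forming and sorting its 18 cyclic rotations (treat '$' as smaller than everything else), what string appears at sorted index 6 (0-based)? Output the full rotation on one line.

Answer: pruq$rruoropqrpoqq

Derivation:
All 18 rotations (rotation i = S[i:]+S[:i]):
  rot[0] = rruoropqrpoqqpruq$
  rot[1] = ruoropqrpoqqpruq$r
  rot[2] = uoropqrpoqqpruq$rr
  rot[3] = oropqrpoqqpruq$rru
  rot[4] = ropqrpoqqpruq$rruo
  rot[5] = opqrpoqqpruq$rruor
  rot[6] = pqrpoqqpruq$rruoro
  rot[7] = qrpoqqpruq$rruorop
  rot[8] = rpoqqpruq$rruoropq
  rot[9] = poqqpruq$rruoropqr
  rot[10] = oqqpruq$rruoropqrp
  rot[11] = qqpruq$rruoropqrpo
  rot[12] = qpruq$rruoropqrpoq
  rot[13] = pruq$rruoropqrpoqq
  rot[14] = ruq$rruoropqrpoqqp
  rot[15] = uq$rruoropqrpoqqpr
  rot[16] = q$rruoropqrpoqqpru
  rot[17] = $rruoropqrpoqqpruq
Sorted (with $ < everything):
  sorted[0] = $rruoropqrpoqqpruq
  sorted[1] = opqrpoqqpruq$rruor
  sorted[2] = oqqpruq$rruoropqrp
  sorted[3] = oropqrpoqqpruq$rru
  sorted[4] = poqqpruq$rruoropqr
  sorted[5] = pqrpoqqpruq$rruoro
  sorted[6] = pruq$rruoropqrpoqq
  sorted[7] = q$rruoropqrpoqqpru
  sorted[8] = qpruq$rruoropqrpoq
  sorted[9] = qqpruq$rruoropqrpo
  sorted[10] = qrpoqqpruq$rruorop
  sorted[11] = ropqrpoqqpruq$rruo
  sorted[12] = rpoqqpruq$rruoropq
  sorted[13] = rruoropqrpoqqpruq$
  sorted[14] = ruoropqrpoqqpruq$r
  sorted[15] = ruq$rruoropqrpoqqp
  sorted[16] = uoropqrpoqqpruq$rr
  sorted[17] = uq$rruoropqrpoqqpr
sorted[6] = pruq$rruoropqrpoqq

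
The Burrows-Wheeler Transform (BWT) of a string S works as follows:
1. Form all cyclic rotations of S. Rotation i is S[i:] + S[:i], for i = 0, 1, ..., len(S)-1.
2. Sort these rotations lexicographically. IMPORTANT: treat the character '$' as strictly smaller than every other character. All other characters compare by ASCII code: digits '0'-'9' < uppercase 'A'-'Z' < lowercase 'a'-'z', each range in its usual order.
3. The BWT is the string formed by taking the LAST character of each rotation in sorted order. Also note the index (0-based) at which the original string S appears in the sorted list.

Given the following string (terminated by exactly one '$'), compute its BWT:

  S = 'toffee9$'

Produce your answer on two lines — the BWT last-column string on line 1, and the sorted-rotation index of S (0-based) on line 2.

All 8 rotations (rotation i = S[i:]+S[:i]):
  rot[0] = toffee9$
  rot[1] = offee9$t
  rot[2] = ffee9$to
  rot[3] = fee9$tof
  rot[4] = ee9$toff
  rot[5] = e9$toffe
  rot[6] = 9$toffee
  rot[7] = $toffee9
Sorted (with $ < everything):
  sorted[0] = $toffee9  (last char: '9')
  sorted[1] = 9$toffee  (last char: 'e')
  sorted[2] = e9$toffe  (last char: 'e')
  sorted[3] = ee9$toff  (last char: 'f')
  sorted[4] = fee9$tof  (last char: 'f')
  sorted[5] = ffee9$to  (last char: 'o')
  sorted[6] = offee9$t  (last char: 't')
  sorted[7] = toffee9$  (last char: '$')
Last column: 9eeffot$
Original string S is at sorted index 7

Answer: 9eeffot$
7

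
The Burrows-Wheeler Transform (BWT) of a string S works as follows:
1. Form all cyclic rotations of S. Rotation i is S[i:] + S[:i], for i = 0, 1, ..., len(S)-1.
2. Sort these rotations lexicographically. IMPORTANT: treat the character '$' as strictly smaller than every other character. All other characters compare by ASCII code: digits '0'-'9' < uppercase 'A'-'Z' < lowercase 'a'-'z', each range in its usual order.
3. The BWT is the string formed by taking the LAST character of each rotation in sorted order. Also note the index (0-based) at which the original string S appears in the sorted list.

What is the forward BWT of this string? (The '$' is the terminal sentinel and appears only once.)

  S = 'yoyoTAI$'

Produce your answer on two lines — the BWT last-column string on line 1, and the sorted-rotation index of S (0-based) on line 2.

All 8 rotations (rotation i = S[i:]+S[:i]):
  rot[0] = yoyoTAI$
  rot[1] = oyoTAI$y
  rot[2] = yoTAI$yo
  rot[3] = oTAI$yoy
  rot[4] = TAI$yoyo
  rot[5] = AI$yoyoT
  rot[6] = I$yoyoTA
  rot[7] = $yoyoTAI
Sorted (with $ < everything):
  sorted[0] = $yoyoTAI  (last char: 'I')
  sorted[1] = AI$yoyoT  (last char: 'T')
  sorted[2] = I$yoyoTA  (last char: 'A')
  sorted[3] = TAI$yoyo  (last char: 'o')
  sorted[4] = oTAI$yoy  (last char: 'y')
  sorted[5] = oyoTAI$y  (last char: 'y')
  sorted[6] = yoTAI$yo  (last char: 'o')
  sorted[7] = yoyoTAI$  (last char: '$')
Last column: ITAoyyo$
Original string S is at sorted index 7

Answer: ITAoyyo$
7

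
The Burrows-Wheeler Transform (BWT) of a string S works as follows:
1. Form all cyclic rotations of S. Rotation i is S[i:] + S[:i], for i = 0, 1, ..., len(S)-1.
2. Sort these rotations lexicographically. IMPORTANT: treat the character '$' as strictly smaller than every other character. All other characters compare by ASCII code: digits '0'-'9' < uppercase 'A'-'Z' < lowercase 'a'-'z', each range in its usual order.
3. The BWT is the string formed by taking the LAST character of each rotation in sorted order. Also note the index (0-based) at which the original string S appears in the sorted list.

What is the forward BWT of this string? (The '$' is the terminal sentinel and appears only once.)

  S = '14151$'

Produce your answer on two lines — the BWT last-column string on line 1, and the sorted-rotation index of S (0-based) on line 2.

All 6 rotations (rotation i = S[i:]+S[:i]):
  rot[0] = 14151$
  rot[1] = 4151$1
  rot[2] = 151$14
  rot[3] = 51$141
  rot[4] = 1$1415
  rot[5] = $14151
Sorted (with $ < everything):
  sorted[0] = $14151  (last char: '1')
  sorted[1] = 1$1415  (last char: '5')
  sorted[2] = 14151$  (last char: '$')
  sorted[3] = 151$14  (last char: '4')
  sorted[4] = 4151$1  (last char: '1')
  sorted[5] = 51$141  (last char: '1')
Last column: 15$411
Original string S is at sorted index 2

Answer: 15$411
2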